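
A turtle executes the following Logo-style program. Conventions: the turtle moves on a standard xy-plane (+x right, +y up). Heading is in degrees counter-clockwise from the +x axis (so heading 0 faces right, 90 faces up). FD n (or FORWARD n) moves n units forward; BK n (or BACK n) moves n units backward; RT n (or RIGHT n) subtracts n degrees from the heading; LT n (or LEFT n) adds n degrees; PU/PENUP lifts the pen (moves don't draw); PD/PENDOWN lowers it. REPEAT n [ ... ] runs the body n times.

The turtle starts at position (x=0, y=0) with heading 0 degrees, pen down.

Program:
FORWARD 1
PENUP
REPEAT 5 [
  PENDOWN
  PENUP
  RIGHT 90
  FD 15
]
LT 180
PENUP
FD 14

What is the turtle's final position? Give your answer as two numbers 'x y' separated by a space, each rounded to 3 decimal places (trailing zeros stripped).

Answer: 1 -1

Derivation:
Executing turtle program step by step:
Start: pos=(0,0), heading=0, pen down
FD 1: (0,0) -> (1,0) [heading=0, draw]
PU: pen up
REPEAT 5 [
  -- iteration 1/5 --
  PD: pen down
  PU: pen up
  RT 90: heading 0 -> 270
  FD 15: (1,0) -> (1,-15) [heading=270, move]
  -- iteration 2/5 --
  PD: pen down
  PU: pen up
  RT 90: heading 270 -> 180
  FD 15: (1,-15) -> (-14,-15) [heading=180, move]
  -- iteration 3/5 --
  PD: pen down
  PU: pen up
  RT 90: heading 180 -> 90
  FD 15: (-14,-15) -> (-14,0) [heading=90, move]
  -- iteration 4/5 --
  PD: pen down
  PU: pen up
  RT 90: heading 90 -> 0
  FD 15: (-14,0) -> (1,0) [heading=0, move]
  -- iteration 5/5 --
  PD: pen down
  PU: pen up
  RT 90: heading 0 -> 270
  FD 15: (1,0) -> (1,-15) [heading=270, move]
]
LT 180: heading 270 -> 90
PU: pen up
FD 14: (1,-15) -> (1,-1) [heading=90, move]
Final: pos=(1,-1), heading=90, 1 segment(s) drawn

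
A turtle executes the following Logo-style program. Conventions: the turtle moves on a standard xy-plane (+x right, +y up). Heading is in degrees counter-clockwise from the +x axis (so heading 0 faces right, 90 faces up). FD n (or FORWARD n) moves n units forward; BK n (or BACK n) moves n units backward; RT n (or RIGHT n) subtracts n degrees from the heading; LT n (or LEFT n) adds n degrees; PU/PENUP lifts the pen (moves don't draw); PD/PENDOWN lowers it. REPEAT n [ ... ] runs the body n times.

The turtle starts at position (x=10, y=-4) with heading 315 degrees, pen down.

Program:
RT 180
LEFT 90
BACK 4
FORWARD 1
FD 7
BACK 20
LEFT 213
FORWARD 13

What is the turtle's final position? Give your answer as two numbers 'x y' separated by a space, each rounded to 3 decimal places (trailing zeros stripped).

Executing turtle program step by step:
Start: pos=(10,-4), heading=315, pen down
RT 180: heading 315 -> 135
LT 90: heading 135 -> 225
BK 4: (10,-4) -> (12.828,-1.172) [heading=225, draw]
FD 1: (12.828,-1.172) -> (12.121,-1.879) [heading=225, draw]
FD 7: (12.121,-1.879) -> (7.172,-6.828) [heading=225, draw]
BK 20: (7.172,-6.828) -> (21.314,7.314) [heading=225, draw]
LT 213: heading 225 -> 78
FD 13: (21.314,7.314) -> (24.017,20.03) [heading=78, draw]
Final: pos=(24.017,20.03), heading=78, 5 segment(s) drawn

Answer: 24.017 20.03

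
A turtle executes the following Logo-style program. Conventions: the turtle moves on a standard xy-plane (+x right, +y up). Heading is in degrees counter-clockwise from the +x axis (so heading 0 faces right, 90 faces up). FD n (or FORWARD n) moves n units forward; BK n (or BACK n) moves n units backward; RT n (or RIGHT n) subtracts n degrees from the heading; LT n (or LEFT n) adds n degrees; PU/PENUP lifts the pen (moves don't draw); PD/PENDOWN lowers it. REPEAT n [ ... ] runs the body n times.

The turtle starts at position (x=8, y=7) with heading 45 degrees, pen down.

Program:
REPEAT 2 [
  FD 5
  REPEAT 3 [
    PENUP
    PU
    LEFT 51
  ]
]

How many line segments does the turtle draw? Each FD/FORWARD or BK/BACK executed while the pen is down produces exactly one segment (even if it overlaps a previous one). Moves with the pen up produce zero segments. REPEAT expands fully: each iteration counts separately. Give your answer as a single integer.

Executing turtle program step by step:
Start: pos=(8,7), heading=45, pen down
REPEAT 2 [
  -- iteration 1/2 --
  FD 5: (8,7) -> (11.536,10.536) [heading=45, draw]
  REPEAT 3 [
    -- iteration 1/3 --
    PU: pen up
    PU: pen up
    LT 51: heading 45 -> 96
    -- iteration 2/3 --
    PU: pen up
    PU: pen up
    LT 51: heading 96 -> 147
    -- iteration 3/3 --
    PU: pen up
    PU: pen up
    LT 51: heading 147 -> 198
  ]
  -- iteration 2/2 --
  FD 5: (11.536,10.536) -> (6.78,8.99) [heading=198, move]
  REPEAT 3 [
    -- iteration 1/3 --
    PU: pen up
    PU: pen up
    LT 51: heading 198 -> 249
    -- iteration 2/3 --
    PU: pen up
    PU: pen up
    LT 51: heading 249 -> 300
    -- iteration 3/3 --
    PU: pen up
    PU: pen up
    LT 51: heading 300 -> 351
  ]
]
Final: pos=(6.78,8.99), heading=351, 1 segment(s) drawn
Segments drawn: 1

Answer: 1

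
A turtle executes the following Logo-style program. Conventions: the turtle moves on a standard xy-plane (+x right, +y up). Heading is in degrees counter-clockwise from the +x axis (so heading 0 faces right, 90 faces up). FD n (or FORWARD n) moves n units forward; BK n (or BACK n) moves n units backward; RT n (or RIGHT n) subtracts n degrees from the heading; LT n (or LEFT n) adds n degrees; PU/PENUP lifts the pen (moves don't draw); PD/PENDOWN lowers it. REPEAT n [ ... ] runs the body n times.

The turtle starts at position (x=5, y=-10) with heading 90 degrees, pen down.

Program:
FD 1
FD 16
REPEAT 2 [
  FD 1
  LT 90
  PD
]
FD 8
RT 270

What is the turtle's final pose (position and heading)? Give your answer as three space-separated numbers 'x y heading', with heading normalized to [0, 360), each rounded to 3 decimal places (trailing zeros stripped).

Answer: 4 0 0

Derivation:
Executing turtle program step by step:
Start: pos=(5,-10), heading=90, pen down
FD 1: (5,-10) -> (5,-9) [heading=90, draw]
FD 16: (5,-9) -> (5,7) [heading=90, draw]
REPEAT 2 [
  -- iteration 1/2 --
  FD 1: (5,7) -> (5,8) [heading=90, draw]
  LT 90: heading 90 -> 180
  PD: pen down
  -- iteration 2/2 --
  FD 1: (5,8) -> (4,8) [heading=180, draw]
  LT 90: heading 180 -> 270
  PD: pen down
]
FD 8: (4,8) -> (4,0) [heading=270, draw]
RT 270: heading 270 -> 0
Final: pos=(4,0), heading=0, 5 segment(s) drawn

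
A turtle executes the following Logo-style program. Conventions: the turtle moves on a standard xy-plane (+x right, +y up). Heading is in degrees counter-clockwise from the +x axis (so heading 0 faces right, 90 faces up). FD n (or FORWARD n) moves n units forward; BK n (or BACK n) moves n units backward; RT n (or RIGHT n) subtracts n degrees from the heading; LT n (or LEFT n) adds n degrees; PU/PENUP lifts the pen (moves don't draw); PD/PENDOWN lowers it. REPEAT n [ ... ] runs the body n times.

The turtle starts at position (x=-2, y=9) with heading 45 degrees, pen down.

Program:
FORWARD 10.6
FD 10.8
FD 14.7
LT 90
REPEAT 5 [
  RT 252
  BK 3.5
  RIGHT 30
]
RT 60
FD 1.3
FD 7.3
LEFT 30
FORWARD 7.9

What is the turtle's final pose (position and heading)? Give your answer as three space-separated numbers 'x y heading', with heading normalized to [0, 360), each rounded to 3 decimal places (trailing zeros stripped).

Answer: 16.833 49.326 135

Derivation:
Executing turtle program step by step:
Start: pos=(-2,9), heading=45, pen down
FD 10.6: (-2,9) -> (5.495,16.495) [heading=45, draw]
FD 10.8: (5.495,16.495) -> (13.132,24.132) [heading=45, draw]
FD 14.7: (13.132,24.132) -> (23.527,34.527) [heading=45, draw]
LT 90: heading 45 -> 135
REPEAT 5 [
  -- iteration 1/5 --
  RT 252: heading 135 -> 243
  BK 3.5: (23.527,34.527) -> (25.116,37.645) [heading=243, draw]
  RT 30: heading 243 -> 213
  -- iteration 2/5 --
  RT 252: heading 213 -> 321
  BK 3.5: (25.116,37.645) -> (22.396,39.848) [heading=321, draw]
  RT 30: heading 321 -> 291
  -- iteration 3/5 --
  RT 252: heading 291 -> 39
  BK 3.5: (22.396,39.848) -> (19.675,37.645) [heading=39, draw]
  RT 30: heading 39 -> 9
  -- iteration 4/5 --
  RT 252: heading 9 -> 117
  BK 3.5: (19.675,37.645) -> (21.264,34.527) [heading=117, draw]
  RT 30: heading 117 -> 87
  -- iteration 5/5 --
  RT 252: heading 87 -> 195
  BK 3.5: (21.264,34.527) -> (24.645,35.432) [heading=195, draw]
  RT 30: heading 195 -> 165
]
RT 60: heading 165 -> 105
FD 1.3: (24.645,35.432) -> (24.309,36.688) [heading=105, draw]
FD 7.3: (24.309,36.688) -> (22.419,43.739) [heading=105, draw]
LT 30: heading 105 -> 135
FD 7.9: (22.419,43.739) -> (16.833,49.326) [heading=135, draw]
Final: pos=(16.833,49.326), heading=135, 11 segment(s) drawn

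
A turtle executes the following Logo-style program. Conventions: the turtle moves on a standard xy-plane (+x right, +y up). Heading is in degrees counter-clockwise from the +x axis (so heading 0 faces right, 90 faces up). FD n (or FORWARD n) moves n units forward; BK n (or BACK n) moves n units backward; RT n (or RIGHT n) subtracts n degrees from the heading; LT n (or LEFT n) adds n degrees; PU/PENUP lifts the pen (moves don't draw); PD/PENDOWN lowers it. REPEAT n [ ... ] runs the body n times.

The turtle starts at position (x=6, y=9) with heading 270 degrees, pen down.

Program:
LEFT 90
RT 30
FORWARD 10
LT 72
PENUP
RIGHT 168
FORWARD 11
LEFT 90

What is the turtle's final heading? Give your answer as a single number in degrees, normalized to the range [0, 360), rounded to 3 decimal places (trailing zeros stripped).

Executing turtle program step by step:
Start: pos=(6,9), heading=270, pen down
LT 90: heading 270 -> 0
RT 30: heading 0 -> 330
FD 10: (6,9) -> (14.66,4) [heading=330, draw]
LT 72: heading 330 -> 42
PU: pen up
RT 168: heading 42 -> 234
FD 11: (14.66,4) -> (8.195,-4.899) [heading=234, move]
LT 90: heading 234 -> 324
Final: pos=(8.195,-4.899), heading=324, 1 segment(s) drawn

Answer: 324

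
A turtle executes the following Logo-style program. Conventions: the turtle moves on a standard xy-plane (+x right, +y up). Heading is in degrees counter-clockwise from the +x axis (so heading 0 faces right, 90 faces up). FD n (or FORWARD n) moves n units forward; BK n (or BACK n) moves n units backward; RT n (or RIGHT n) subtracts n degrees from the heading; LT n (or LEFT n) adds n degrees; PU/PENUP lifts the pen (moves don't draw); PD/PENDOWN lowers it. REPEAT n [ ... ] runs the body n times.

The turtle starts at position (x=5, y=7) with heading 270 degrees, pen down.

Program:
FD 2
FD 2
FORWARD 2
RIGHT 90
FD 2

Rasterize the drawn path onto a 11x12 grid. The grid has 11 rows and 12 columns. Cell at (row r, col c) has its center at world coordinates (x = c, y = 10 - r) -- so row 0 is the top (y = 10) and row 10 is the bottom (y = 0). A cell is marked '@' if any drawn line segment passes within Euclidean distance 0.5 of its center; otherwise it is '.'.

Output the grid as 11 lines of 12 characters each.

Segment 0: (5,7) -> (5,5)
Segment 1: (5,5) -> (5,3)
Segment 2: (5,3) -> (5,1)
Segment 3: (5,1) -> (3,1)

Answer: ............
............
............
.....@......
.....@......
.....@......
.....@......
.....@......
.....@......
...@@@......
............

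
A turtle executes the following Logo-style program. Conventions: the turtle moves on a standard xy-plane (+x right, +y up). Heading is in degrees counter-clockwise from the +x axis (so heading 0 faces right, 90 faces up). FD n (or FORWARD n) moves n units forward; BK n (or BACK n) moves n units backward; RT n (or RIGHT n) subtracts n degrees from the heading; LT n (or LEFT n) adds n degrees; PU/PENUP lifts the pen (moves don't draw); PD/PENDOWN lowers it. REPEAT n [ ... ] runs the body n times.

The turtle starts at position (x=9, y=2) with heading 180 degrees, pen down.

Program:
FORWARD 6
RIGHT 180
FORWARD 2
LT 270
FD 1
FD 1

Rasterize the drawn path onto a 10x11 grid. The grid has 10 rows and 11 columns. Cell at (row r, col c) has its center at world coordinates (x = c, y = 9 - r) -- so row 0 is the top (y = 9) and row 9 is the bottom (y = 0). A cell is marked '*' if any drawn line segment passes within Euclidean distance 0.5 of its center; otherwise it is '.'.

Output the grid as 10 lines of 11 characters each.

Answer: ...........
...........
...........
...........
...........
...........
...........
...*******.
.....*.....
.....*.....

Derivation:
Segment 0: (9,2) -> (3,2)
Segment 1: (3,2) -> (5,2)
Segment 2: (5,2) -> (5,1)
Segment 3: (5,1) -> (5,0)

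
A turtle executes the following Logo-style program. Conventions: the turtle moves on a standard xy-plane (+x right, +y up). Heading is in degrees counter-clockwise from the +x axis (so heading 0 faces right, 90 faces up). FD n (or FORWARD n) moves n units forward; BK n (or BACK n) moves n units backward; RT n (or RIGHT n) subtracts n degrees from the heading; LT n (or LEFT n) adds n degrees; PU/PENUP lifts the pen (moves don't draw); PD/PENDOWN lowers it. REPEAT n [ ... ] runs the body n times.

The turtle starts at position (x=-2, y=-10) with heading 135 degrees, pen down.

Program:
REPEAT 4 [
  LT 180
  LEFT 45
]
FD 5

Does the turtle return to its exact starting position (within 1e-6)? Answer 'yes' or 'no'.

Answer: no

Derivation:
Executing turtle program step by step:
Start: pos=(-2,-10), heading=135, pen down
REPEAT 4 [
  -- iteration 1/4 --
  LT 180: heading 135 -> 315
  LT 45: heading 315 -> 0
  -- iteration 2/4 --
  LT 180: heading 0 -> 180
  LT 45: heading 180 -> 225
  -- iteration 3/4 --
  LT 180: heading 225 -> 45
  LT 45: heading 45 -> 90
  -- iteration 4/4 --
  LT 180: heading 90 -> 270
  LT 45: heading 270 -> 315
]
FD 5: (-2,-10) -> (1.536,-13.536) [heading=315, draw]
Final: pos=(1.536,-13.536), heading=315, 1 segment(s) drawn

Start position: (-2, -10)
Final position: (1.536, -13.536)
Distance = 5; >= 1e-6 -> NOT closed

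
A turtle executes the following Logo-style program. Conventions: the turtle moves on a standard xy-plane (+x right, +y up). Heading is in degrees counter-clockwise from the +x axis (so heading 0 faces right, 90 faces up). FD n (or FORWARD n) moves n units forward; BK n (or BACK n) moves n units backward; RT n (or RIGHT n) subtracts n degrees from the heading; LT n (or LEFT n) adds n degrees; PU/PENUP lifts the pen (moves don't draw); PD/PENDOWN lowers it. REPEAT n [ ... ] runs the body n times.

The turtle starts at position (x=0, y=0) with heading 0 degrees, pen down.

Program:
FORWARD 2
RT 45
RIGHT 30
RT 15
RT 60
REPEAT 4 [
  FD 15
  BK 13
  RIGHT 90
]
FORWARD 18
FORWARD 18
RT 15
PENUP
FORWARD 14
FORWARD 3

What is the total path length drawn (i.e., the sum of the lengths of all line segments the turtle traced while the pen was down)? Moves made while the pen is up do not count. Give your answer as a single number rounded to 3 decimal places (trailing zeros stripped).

Answer: 150

Derivation:
Executing turtle program step by step:
Start: pos=(0,0), heading=0, pen down
FD 2: (0,0) -> (2,0) [heading=0, draw]
RT 45: heading 0 -> 315
RT 30: heading 315 -> 285
RT 15: heading 285 -> 270
RT 60: heading 270 -> 210
REPEAT 4 [
  -- iteration 1/4 --
  FD 15: (2,0) -> (-10.99,-7.5) [heading=210, draw]
  BK 13: (-10.99,-7.5) -> (0.268,-1) [heading=210, draw]
  RT 90: heading 210 -> 120
  -- iteration 2/4 --
  FD 15: (0.268,-1) -> (-7.232,11.99) [heading=120, draw]
  BK 13: (-7.232,11.99) -> (-0.732,0.732) [heading=120, draw]
  RT 90: heading 120 -> 30
  -- iteration 3/4 --
  FD 15: (-0.732,0.732) -> (12.258,8.232) [heading=30, draw]
  BK 13: (12.258,8.232) -> (1,1.732) [heading=30, draw]
  RT 90: heading 30 -> 300
  -- iteration 4/4 --
  FD 15: (1,1.732) -> (8.5,-11.258) [heading=300, draw]
  BK 13: (8.5,-11.258) -> (2,0) [heading=300, draw]
  RT 90: heading 300 -> 210
]
FD 18: (2,0) -> (-13.588,-9) [heading=210, draw]
FD 18: (-13.588,-9) -> (-29.177,-18) [heading=210, draw]
RT 15: heading 210 -> 195
PU: pen up
FD 14: (-29.177,-18) -> (-42.7,-21.623) [heading=195, move]
FD 3: (-42.7,-21.623) -> (-45.598,-22.4) [heading=195, move]
Final: pos=(-45.598,-22.4), heading=195, 11 segment(s) drawn

Segment lengths:
  seg 1: (0,0) -> (2,0), length = 2
  seg 2: (2,0) -> (-10.99,-7.5), length = 15
  seg 3: (-10.99,-7.5) -> (0.268,-1), length = 13
  seg 4: (0.268,-1) -> (-7.232,11.99), length = 15
  seg 5: (-7.232,11.99) -> (-0.732,0.732), length = 13
  seg 6: (-0.732,0.732) -> (12.258,8.232), length = 15
  seg 7: (12.258,8.232) -> (1,1.732), length = 13
  seg 8: (1,1.732) -> (8.5,-11.258), length = 15
  seg 9: (8.5,-11.258) -> (2,0), length = 13
  seg 10: (2,0) -> (-13.588,-9), length = 18
  seg 11: (-13.588,-9) -> (-29.177,-18), length = 18
Total = 150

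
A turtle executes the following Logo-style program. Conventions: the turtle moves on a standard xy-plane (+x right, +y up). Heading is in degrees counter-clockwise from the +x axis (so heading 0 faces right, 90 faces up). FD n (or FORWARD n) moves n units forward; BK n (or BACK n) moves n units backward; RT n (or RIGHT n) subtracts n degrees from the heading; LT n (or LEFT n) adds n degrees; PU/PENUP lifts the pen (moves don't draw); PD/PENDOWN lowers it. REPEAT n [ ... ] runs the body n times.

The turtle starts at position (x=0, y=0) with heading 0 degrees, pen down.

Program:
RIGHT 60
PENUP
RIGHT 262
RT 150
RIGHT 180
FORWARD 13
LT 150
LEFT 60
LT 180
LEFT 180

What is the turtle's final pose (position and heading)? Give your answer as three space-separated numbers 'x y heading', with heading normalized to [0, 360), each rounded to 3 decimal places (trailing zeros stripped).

Executing turtle program step by step:
Start: pos=(0,0), heading=0, pen down
RT 60: heading 0 -> 300
PU: pen up
RT 262: heading 300 -> 38
RT 150: heading 38 -> 248
RT 180: heading 248 -> 68
FD 13: (0,0) -> (4.87,12.053) [heading=68, move]
LT 150: heading 68 -> 218
LT 60: heading 218 -> 278
LT 180: heading 278 -> 98
LT 180: heading 98 -> 278
Final: pos=(4.87,12.053), heading=278, 0 segment(s) drawn

Answer: 4.87 12.053 278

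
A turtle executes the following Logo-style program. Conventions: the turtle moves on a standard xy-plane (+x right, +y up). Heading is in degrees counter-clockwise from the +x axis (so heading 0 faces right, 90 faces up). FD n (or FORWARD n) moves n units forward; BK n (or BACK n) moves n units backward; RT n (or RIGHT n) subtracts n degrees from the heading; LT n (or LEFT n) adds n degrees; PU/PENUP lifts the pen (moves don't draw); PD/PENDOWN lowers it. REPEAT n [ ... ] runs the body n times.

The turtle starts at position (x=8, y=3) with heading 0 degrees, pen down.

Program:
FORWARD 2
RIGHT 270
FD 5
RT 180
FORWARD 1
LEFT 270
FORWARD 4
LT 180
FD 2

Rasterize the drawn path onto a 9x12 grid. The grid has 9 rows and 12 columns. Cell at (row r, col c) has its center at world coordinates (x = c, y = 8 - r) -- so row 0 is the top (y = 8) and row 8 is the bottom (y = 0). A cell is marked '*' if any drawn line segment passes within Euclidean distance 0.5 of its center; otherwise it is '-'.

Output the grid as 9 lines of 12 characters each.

Answer: ----------*-
------*****-
----------*-
----------*-
----------*-
--------***-
------------
------------
------------

Derivation:
Segment 0: (8,3) -> (10,3)
Segment 1: (10,3) -> (10,8)
Segment 2: (10,8) -> (10,7)
Segment 3: (10,7) -> (6,7)
Segment 4: (6,7) -> (8,7)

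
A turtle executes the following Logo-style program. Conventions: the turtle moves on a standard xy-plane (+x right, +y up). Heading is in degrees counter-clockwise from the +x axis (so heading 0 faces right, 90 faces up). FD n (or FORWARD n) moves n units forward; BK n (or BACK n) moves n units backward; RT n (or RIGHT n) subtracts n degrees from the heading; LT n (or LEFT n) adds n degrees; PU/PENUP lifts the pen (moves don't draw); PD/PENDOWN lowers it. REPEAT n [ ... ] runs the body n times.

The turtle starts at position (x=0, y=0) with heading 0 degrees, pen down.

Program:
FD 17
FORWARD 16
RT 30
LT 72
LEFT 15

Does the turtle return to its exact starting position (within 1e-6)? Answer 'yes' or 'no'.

Answer: no

Derivation:
Executing turtle program step by step:
Start: pos=(0,0), heading=0, pen down
FD 17: (0,0) -> (17,0) [heading=0, draw]
FD 16: (17,0) -> (33,0) [heading=0, draw]
RT 30: heading 0 -> 330
LT 72: heading 330 -> 42
LT 15: heading 42 -> 57
Final: pos=(33,0), heading=57, 2 segment(s) drawn

Start position: (0, 0)
Final position: (33, 0)
Distance = 33; >= 1e-6 -> NOT closed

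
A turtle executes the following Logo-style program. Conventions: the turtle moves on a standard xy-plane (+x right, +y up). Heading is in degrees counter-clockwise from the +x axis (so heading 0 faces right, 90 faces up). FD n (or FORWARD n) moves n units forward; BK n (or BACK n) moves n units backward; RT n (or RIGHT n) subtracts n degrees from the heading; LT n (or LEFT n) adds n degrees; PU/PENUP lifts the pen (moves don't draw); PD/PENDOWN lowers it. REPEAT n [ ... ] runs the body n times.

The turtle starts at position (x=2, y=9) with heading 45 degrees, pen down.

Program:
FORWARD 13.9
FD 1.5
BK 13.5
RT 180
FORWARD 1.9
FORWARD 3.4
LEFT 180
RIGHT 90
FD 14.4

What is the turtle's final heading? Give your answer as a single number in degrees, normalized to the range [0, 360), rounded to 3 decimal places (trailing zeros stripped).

Executing turtle program step by step:
Start: pos=(2,9), heading=45, pen down
FD 13.9: (2,9) -> (11.829,18.829) [heading=45, draw]
FD 1.5: (11.829,18.829) -> (12.889,19.889) [heading=45, draw]
BK 13.5: (12.889,19.889) -> (3.344,10.344) [heading=45, draw]
RT 180: heading 45 -> 225
FD 1.9: (3.344,10.344) -> (2,9) [heading=225, draw]
FD 3.4: (2,9) -> (-0.404,6.596) [heading=225, draw]
LT 180: heading 225 -> 45
RT 90: heading 45 -> 315
FD 14.4: (-0.404,6.596) -> (9.778,-3.587) [heading=315, draw]
Final: pos=(9.778,-3.587), heading=315, 6 segment(s) drawn

Answer: 315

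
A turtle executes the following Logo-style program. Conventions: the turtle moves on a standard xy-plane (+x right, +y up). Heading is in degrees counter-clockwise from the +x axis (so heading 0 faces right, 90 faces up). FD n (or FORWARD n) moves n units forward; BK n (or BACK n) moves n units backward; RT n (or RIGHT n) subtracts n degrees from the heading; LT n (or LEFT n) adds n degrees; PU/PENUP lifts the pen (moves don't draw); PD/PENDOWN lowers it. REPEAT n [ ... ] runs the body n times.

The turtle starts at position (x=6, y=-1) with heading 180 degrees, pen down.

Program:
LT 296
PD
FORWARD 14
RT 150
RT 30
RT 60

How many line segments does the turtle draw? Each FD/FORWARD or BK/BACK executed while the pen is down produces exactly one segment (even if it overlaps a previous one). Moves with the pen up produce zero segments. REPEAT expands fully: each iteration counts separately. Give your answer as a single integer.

Answer: 1

Derivation:
Executing turtle program step by step:
Start: pos=(6,-1), heading=180, pen down
LT 296: heading 180 -> 116
PD: pen down
FD 14: (6,-1) -> (-0.137,11.583) [heading=116, draw]
RT 150: heading 116 -> 326
RT 30: heading 326 -> 296
RT 60: heading 296 -> 236
Final: pos=(-0.137,11.583), heading=236, 1 segment(s) drawn
Segments drawn: 1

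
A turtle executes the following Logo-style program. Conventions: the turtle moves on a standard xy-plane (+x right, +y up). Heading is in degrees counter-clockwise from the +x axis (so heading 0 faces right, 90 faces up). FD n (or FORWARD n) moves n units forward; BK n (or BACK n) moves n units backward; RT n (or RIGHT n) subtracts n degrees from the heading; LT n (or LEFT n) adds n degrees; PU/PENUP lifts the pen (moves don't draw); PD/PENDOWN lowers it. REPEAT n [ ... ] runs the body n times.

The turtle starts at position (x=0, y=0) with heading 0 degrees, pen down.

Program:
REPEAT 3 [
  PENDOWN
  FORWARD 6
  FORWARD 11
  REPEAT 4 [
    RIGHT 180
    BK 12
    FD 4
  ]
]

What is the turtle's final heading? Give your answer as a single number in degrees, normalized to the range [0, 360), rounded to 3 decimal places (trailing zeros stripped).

Answer: 0

Derivation:
Executing turtle program step by step:
Start: pos=(0,0), heading=0, pen down
REPEAT 3 [
  -- iteration 1/3 --
  PD: pen down
  FD 6: (0,0) -> (6,0) [heading=0, draw]
  FD 11: (6,0) -> (17,0) [heading=0, draw]
  REPEAT 4 [
    -- iteration 1/4 --
    RT 180: heading 0 -> 180
    BK 12: (17,0) -> (29,0) [heading=180, draw]
    FD 4: (29,0) -> (25,0) [heading=180, draw]
    -- iteration 2/4 --
    RT 180: heading 180 -> 0
    BK 12: (25,0) -> (13,0) [heading=0, draw]
    FD 4: (13,0) -> (17,0) [heading=0, draw]
    -- iteration 3/4 --
    RT 180: heading 0 -> 180
    BK 12: (17,0) -> (29,0) [heading=180, draw]
    FD 4: (29,0) -> (25,0) [heading=180, draw]
    -- iteration 4/4 --
    RT 180: heading 180 -> 0
    BK 12: (25,0) -> (13,0) [heading=0, draw]
    FD 4: (13,0) -> (17,0) [heading=0, draw]
  ]
  -- iteration 2/3 --
  PD: pen down
  FD 6: (17,0) -> (23,0) [heading=0, draw]
  FD 11: (23,0) -> (34,0) [heading=0, draw]
  REPEAT 4 [
    -- iteration 1/4 --
    RT 180: heading 0 -> 180
    BK 12: (34,0) -> (46,0) [heading=180, draw]
    FD 4: (46,0) -> (42,0) [heading=180, draw]
    -- iteration 2/4 --
    RT 180: heading 180 -> 0
    BK 12: (42,0) -> (30,0) [heading=0, draw]
    FD 4: (30,0) -> (34,0) [heading=0, draw]
    -- iteration 3/4 --
    RT 180: heading 0 -> 180
    BK 12: (34,0) -> (46,0) [heading=180, draw]
    FD 4: (46,0) -> (42,0) [heading=180, draw]
    -- iteration 4/4 --
    RT 180: heading 180 -> 0
    BK 12: (42,0) -> (30,0) [heading=0, draw]
    FD 4: (30,0) -> (34,0) [heading=0, draw]
  ]
  -- iteration 3/3 --
  PD: pen down
  FD 6: (34,0) -> (40,0) [heading=0, draw]
  FD 11: (40,0) -> (51,0) [heading=0, draw]
  REPEAT 4 [
    -- iteration 1/4 --
    RT 180: heading 0 -> 180
    BK 12: (51,0) -> (63,0) [heading=180, draw]
    FD 4: (63,0) -> (59,0) [heading=180, draw]
    -- iteration 2/4 --
    RT 180: heading 180 -> 0
    BK 12: (59,0) -> (47,0) [heading=0, draw]
    FD 4: (47,0) -> (51,0) [heading=0, draw]
    -- iteration 3/4 --
    RT 180: heading 0 -> 180
    BK 12: (51,0) -> (63,0) [heading=180, draw]
    FD 4: (63,0) -> (59,0) [heading=180, draw]
    -- iteration 4/4 --
    RT 180: heading 180 -> 0
    BK 12: (59,0) -> (47,0) [heading=0, draw]
    FD 4: (47,0) -> (51,0) [heading=0, draw]
  ]
]
Final: pos=(51,0), heading=0, 30 segment(s) drawn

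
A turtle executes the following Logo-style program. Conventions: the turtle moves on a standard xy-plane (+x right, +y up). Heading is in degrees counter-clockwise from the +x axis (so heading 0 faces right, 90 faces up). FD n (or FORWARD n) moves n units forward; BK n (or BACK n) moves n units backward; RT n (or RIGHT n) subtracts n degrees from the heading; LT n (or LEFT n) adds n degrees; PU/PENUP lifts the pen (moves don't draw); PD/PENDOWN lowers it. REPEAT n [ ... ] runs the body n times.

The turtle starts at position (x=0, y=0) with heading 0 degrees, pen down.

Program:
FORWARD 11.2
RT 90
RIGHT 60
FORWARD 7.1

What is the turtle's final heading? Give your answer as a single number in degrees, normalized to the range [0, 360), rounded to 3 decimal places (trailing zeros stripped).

Answer: 210

Derivation:
Executing turtle program step by step:
Start: pos=(0,0), heading=0, pen down
FD 11.2: (0,0) -> (11.2,0) [heading=0, draw]
RT 90: heading 0 -> 270
RT 60: heading 270 -> 210
FD 7.1: (11.2,0) -> (5.051,-3.55) [heading=210, draw]
Final: pos=(5.051,-3.55), heading=210, 2 segment(s) drawn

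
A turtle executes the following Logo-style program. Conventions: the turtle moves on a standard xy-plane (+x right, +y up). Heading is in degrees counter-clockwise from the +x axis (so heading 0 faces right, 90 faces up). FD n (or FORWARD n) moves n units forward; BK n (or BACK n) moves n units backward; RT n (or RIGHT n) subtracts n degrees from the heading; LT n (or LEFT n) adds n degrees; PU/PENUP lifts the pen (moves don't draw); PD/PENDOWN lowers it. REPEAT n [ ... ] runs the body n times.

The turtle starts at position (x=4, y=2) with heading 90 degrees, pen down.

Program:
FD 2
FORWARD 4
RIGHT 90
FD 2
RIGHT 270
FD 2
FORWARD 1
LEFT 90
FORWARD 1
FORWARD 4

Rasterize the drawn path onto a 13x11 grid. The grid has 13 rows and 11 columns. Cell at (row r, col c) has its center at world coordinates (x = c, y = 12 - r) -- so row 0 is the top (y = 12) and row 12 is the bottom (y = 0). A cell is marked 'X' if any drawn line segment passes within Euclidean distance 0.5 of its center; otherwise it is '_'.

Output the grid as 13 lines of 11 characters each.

Answer: ___________
_XXXXXX____
______X____
______X____
____XXX____
____X______
____X______
____X______
____X______
____X______
____X______
___________
___________

Derivation:
Segment 0: (4,2) -> (4,4)
Segment 1: (4,4) -> (4,8)
Segment 2: (4,8) -> (6,8)
Segment 3: (6,8) -> (6,10)
Segment 4: (6,10) -> (6,11)
Segment 5: (6,11) -> (5,11)
Segment 6: (5,11) -> (1,11)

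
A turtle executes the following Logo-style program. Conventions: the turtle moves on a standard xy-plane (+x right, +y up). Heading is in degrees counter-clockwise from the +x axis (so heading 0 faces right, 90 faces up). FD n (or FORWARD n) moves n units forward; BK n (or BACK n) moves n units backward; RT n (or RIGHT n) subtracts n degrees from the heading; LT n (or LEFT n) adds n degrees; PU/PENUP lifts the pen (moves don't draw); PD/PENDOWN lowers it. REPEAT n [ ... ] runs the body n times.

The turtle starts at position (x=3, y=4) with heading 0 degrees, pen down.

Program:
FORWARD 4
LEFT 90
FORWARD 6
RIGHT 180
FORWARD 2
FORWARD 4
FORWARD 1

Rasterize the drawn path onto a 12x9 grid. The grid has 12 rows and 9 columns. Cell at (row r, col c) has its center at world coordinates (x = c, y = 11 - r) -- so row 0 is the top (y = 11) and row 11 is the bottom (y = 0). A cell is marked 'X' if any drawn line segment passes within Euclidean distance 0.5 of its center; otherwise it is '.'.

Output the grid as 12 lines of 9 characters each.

Segment 0: (3,4) -> (7,4)
Segment 1: (7,4) -> (7,10)
Segment 2: (7,10) -> (7,8)
Segment 3: (7,8) -> (7,4)
Segment 4: (7,4) -> (7,3)

Answer: .........
.......X.
.......X.
.......X.
.......X.
.......X.
.......X.
...XXXXX.
.......X.
.........
.........
.........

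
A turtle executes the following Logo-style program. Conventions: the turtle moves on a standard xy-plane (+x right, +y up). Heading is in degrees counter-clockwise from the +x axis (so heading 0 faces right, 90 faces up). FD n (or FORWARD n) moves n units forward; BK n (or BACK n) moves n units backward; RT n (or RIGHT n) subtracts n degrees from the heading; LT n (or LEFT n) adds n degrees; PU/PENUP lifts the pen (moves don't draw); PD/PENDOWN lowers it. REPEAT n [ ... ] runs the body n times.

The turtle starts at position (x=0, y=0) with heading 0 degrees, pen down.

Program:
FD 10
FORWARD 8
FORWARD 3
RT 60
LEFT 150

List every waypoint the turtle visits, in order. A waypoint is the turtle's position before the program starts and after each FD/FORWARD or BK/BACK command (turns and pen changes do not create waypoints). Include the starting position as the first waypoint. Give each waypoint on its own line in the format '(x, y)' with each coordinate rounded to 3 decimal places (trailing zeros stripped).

Answer: (0, 0)
(10, 0)
(18, 0)
(21, 0)

Derivation:
Executing turtle program step by step:
Start: pos=(0,0), heading=0, pen down
FD 10: (0,0) -> (10,0) [heading=0, draw]
FD 8: (10,0) -> (18,0) [heading=0, draw]
FD 3: (18,0) -> (21,0) [heading=0, draw]
RT 60: heading 0 -> 300
LT 150: heading 300 -> 90
Final: pos=(21,0), heading=90, 3 segment(s) drawn
Waypoints (4 total):
(0, 0)
(10, 0)
(18, 0)
(21, 0)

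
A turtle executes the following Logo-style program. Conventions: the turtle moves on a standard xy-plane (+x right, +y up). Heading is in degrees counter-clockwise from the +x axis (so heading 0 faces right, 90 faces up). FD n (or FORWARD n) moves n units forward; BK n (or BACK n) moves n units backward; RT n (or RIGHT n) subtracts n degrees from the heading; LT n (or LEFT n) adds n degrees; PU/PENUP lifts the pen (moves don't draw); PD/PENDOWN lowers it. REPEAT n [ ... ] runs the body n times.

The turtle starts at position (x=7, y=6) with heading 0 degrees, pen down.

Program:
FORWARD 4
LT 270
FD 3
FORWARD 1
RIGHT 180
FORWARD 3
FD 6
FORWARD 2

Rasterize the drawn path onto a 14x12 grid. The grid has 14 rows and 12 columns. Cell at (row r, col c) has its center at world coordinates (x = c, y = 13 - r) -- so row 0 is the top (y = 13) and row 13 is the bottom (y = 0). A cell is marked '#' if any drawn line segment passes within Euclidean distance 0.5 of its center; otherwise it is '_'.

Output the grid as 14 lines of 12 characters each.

Answer: ___________#
___________#
___________#
___________#
___________#
___________#
___________#
_______#####
___________#
___________#
___________#
___________#
____________
____________

Derivation:
Segment 0: (7,6) -> (11,6)
Segment 1: (11,6) -> (11,3)
Segment 2: (11,3) -> (11,2)
Segment 3: (11,2) -> (11,5)
Segment 4: (11,5) -> (11,11)
Segment 5: (11,11) -> (11,13)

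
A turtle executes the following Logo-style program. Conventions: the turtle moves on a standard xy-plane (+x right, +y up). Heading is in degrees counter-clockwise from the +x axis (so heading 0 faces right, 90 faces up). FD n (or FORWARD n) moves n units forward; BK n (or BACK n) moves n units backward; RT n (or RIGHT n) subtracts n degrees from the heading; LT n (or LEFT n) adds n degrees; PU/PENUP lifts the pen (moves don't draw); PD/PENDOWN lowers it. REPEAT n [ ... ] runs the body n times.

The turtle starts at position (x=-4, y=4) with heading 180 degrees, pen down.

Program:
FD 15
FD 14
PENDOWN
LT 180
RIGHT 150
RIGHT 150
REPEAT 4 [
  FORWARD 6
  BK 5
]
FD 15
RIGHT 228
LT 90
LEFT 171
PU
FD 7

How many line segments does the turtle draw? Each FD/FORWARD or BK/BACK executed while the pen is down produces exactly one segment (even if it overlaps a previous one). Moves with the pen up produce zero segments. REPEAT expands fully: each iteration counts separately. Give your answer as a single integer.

Executing turtle program step by step:
Start: pos=(-4,4), heading=180, pen down
FD 15: (-4,4) -> (-19,4) [heading=180, draw]
FD 14: (-19,4) -> (-33,4) [heading=180, draw]
PD: pen down
LT 180: heading 180 -> 0
RT 150: heading 0 -> 210
RT 150: heading 210 -> 60
REPEAT 4 [
  -- iteration 1/4 --
  FD 6: (-33,4) -> (-30,9.196) [heading=60, draw]
  BK 5: (-30,9.196) -> (-32.5,4.866) [heading=60, draw]
  -- iteration 2/4 --
  FD 6: (-32.5,4.866) -> (-29.5,10.062) [heading=60, draw]
  BK 5: (-29.5,10.062) -> (-32,5.732) [heading=60, draw]
  -- iteration 3/4 --
  FD 6: (-32,5.732) -> (-29,10.928) [heading=60, draw]
  BK 5: (-29,10.928) -> (-31.5,6.598) [heading=60, draw]
  -- iteration 4/4 --
  FD 6: (-31.5,6.598) -> (-28.5,11.794) [heading=60, draw]
  BK 5: (-28.5,11.794) -> (-31,7.464) [heading=60, draw]
]
FD 15: (-31,7.464) -> (-23.5,20.454) [heading=60, draw]
RT 228: heading 60 -> 192
LT 90: heading 192 -> 282
LT 171: heading 282 -> 93
PU: pen up
FD 7: (-23.5,20.454) -> (-23.866,27.445) [heading=93, move]
Final: pos=(-23.866,27.445), heading=93, 11 segment(s) drawn
Segments drawn: 11

Answer: 11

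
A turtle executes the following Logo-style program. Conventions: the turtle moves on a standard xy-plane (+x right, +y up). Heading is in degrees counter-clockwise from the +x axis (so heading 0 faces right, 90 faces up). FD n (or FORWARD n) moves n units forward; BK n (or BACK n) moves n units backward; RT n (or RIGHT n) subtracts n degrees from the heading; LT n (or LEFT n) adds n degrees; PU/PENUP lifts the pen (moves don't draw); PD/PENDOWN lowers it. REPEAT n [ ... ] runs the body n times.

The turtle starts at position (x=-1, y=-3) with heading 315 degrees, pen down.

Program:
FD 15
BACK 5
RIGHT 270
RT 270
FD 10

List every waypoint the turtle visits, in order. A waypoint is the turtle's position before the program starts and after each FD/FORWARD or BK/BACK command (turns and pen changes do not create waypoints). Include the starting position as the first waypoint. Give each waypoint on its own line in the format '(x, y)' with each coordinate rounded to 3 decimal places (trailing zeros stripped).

Executing turtle program step by step:
Start: pos=(-1,-3), heading=315, pen down
FD 15: (-1,-3) -> (9.607,-13.607) [heading=315, draw]
BK 5: (9.607,-13.607) -> (6.071,-10.071) [heading=315, draw]
RT 270: heading 315 -> 45
RT 270: heading 45 -> 135
FD 10: (6.071,-10.071) -> (-1,-3) [heading=135, draw]
Final: pos=(-1,-3), heading=135, 3 segment(s) drawn
Waypoints (4 total):
(-1, -3)
(9.607, -13.607)
(6.071, -10.071)
(-1, -3)

Answer: (-1, -3)
(9.607, -13.607)
(6.071, -10.071)
(-1, -3)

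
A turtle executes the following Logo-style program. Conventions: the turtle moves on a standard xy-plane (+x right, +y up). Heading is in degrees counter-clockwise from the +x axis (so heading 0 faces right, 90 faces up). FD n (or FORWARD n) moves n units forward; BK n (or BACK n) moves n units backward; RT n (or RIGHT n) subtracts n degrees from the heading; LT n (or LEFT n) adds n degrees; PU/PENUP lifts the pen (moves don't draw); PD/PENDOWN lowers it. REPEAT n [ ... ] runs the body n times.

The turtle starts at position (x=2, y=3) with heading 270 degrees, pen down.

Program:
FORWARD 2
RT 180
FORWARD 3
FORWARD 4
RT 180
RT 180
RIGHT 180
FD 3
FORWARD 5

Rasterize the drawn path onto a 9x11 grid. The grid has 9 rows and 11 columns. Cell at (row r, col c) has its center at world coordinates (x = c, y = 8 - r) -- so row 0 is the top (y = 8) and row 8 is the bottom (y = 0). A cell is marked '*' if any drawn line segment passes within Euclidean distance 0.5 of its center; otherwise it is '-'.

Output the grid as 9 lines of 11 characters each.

Answer: --*--------
--*--------
--*--------
--*--------
--*--------
--*--------
--*--------
--*--------
--*--------

Derivation:
Segment 0: (2,3) -> (2,1)
Segment 1: (2,1) -> (2,4)
Segment 2: (2,4) -> (2,8)
Segment 3: (2,8) -> (2,5)
Segment 4: (2,5) -> (2,0)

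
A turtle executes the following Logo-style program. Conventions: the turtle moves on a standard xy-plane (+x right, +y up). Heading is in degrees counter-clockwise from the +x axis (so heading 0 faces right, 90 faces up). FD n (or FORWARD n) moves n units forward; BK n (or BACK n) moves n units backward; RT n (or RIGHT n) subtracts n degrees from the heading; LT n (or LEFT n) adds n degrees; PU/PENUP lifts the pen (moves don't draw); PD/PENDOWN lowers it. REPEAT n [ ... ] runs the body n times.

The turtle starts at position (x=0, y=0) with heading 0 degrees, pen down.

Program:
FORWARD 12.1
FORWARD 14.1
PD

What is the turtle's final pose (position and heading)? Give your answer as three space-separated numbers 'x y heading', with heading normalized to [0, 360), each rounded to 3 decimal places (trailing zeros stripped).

Executing turtle program step by step:
Start: pos=(0,0), heading=0, pen down
FD 12.1: (0,0) -> (12.1,0) [heading=0, draw]
FD 14.1: (12.1,0) -> (26.2,0) [heading=0, draw]
PD: pen down
Final: pos=(26.2,0), heading=0, 2 segment(s) drawn

Answer: 26.2 0 0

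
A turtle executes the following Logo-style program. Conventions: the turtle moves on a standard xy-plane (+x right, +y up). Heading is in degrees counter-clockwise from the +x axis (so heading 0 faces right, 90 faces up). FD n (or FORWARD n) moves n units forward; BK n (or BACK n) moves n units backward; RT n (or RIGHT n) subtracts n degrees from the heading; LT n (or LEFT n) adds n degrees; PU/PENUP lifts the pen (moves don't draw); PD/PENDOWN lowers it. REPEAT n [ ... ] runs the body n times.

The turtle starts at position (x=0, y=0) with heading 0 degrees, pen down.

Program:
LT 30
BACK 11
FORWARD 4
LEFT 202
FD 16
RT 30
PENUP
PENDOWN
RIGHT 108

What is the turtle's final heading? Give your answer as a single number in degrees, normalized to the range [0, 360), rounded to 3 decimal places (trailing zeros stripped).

Answer: 94

Derivation:
Executing turtle program step by step:
Start: pos=(0,0), heading=0, pen down
LT 30: heading 0 -> 30
BK 11: (0,0) -> (-9.526,-5.5) [heading=30, draw]
FD 4: (-9.526,-5.5) -> (-6.062,-3.5) [heading=30, draw]
LT 202: heading 30 -> 232
FD 16: (-6.062,-3.5) -> (-15.913,-16.108) [heading=232, draw]
RT 30: heading 232 -> 202
PU: pen up
PD: pen down
RT 108: heading 202 -> 94
Final: pos=(-15.913,-16.108), heading=94, 3 segment(s) drawn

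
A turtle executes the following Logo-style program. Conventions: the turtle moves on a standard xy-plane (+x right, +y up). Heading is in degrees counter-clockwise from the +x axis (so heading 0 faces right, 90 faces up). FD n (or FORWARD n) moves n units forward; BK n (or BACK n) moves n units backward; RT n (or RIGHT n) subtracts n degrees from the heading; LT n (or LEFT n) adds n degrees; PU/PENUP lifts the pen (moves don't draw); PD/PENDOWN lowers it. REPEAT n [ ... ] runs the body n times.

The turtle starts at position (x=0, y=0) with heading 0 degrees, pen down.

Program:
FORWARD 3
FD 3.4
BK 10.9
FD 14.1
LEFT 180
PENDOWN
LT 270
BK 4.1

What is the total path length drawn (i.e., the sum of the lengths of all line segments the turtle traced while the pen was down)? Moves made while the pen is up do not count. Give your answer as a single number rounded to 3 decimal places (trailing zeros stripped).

Executing turtle program step by step:
Start: pos=(0,0), heading=0, pen down
FD 3: (0,0) -> (3,0) [heading=0, draw]
FD 3.4: (3,0) -> (6.4,0) [heading=0, draw]
BK 10.9: (6.4,0) -> (-4.5,0) [heading=0, draw]
FD 14.1: (-4.5,0) -> (9.6,0) [heading=0, draw]
LT 180: heading 0 -> 180
PD: pen down
LT 270: heading 180 -> 90
BK 4.1: (9.6,0) -> (9.6,-4.1) [heading=90, draw]
Final: pos=(9.6,-4.1), heading=90, 5 segment(s) drawn

Segment lengths:
  seg 1: (0,0) -> (3,0), length = 3
  seg 2: (3,0) -> (6.4,0), length = 3.4
  seg 3: (6.4,0) -> (-4.5,0), length = 10.9
  seg 4: (-4.5,0) -> (9.6,0), length = 14.1
  seg 5: (9.6,0) -> (9.6,-4.1), length = 4.1
Total = 35.5

Answer: 35.5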